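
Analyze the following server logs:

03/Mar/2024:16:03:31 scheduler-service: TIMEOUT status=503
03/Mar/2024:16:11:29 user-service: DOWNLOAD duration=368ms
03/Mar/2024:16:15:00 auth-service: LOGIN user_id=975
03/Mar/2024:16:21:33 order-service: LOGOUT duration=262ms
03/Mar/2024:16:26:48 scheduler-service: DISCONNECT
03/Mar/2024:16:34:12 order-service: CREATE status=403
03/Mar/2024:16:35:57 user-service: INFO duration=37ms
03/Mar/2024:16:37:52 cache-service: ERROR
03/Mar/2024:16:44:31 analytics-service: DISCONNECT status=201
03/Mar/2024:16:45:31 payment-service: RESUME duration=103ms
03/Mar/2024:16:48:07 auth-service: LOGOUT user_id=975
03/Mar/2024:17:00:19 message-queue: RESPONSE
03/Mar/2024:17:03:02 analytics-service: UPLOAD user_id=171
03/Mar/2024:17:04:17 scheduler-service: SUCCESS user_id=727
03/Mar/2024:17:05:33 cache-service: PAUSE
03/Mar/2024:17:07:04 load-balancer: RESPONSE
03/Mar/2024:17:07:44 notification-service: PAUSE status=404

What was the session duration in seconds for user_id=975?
1987

To calculate session duration:

1. Find LOGIN event for user_id=975: 03/Mar/2024:16:15:00
2. Find LOGOUT event for user_id=975: 03/Mar/2024:16:48:07
3. Session duration: 03/Mar/2024:16:48:07 - 03/Mar/2024:16:15:00 = 1987 seconds (33 minutes)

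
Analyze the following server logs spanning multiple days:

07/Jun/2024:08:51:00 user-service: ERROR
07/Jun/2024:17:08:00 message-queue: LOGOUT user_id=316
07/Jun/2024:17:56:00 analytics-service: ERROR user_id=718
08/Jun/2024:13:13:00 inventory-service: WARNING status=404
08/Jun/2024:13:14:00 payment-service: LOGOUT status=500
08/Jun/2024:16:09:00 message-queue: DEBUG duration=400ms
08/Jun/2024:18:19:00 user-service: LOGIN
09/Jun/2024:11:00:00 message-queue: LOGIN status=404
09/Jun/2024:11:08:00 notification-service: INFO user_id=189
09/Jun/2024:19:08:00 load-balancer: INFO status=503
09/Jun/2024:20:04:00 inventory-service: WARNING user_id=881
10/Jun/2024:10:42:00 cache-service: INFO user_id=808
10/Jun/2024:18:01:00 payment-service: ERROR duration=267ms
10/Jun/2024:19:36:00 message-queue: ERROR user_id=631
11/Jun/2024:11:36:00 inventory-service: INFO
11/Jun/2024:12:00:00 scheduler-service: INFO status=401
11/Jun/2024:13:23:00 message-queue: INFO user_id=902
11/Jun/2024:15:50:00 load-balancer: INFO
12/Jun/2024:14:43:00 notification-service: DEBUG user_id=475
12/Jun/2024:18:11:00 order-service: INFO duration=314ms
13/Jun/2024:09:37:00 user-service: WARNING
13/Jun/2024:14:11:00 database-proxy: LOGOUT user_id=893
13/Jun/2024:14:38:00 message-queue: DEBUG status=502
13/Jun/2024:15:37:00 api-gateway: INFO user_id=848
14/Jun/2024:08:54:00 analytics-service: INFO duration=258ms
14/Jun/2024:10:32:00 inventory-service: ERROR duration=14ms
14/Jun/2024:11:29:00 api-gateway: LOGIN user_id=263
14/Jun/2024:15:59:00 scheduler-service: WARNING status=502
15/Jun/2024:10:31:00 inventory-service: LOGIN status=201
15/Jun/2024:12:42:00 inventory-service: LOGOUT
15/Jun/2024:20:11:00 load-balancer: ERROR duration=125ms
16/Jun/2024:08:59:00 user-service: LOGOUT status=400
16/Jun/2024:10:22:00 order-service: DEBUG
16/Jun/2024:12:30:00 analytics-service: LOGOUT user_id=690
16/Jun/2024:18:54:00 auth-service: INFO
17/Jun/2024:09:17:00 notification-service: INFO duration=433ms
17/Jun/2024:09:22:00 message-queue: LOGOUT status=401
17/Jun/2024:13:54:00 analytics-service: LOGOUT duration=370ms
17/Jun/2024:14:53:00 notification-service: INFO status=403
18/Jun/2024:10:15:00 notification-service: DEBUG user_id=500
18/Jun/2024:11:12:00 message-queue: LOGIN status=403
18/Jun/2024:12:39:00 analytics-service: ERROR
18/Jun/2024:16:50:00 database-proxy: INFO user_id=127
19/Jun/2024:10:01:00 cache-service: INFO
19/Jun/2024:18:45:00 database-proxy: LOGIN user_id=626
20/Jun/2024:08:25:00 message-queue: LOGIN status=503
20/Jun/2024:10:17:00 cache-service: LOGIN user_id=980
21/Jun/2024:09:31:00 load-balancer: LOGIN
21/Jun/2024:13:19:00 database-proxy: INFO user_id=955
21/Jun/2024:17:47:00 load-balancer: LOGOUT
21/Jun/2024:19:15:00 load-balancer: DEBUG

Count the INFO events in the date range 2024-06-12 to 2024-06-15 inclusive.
3

To filter by date range:

1. Date range: 2024-06-12 through 2024-06-15, both dates inclusive
2. Filter for INFO events whose date falls in this range
3. Count matching events: 3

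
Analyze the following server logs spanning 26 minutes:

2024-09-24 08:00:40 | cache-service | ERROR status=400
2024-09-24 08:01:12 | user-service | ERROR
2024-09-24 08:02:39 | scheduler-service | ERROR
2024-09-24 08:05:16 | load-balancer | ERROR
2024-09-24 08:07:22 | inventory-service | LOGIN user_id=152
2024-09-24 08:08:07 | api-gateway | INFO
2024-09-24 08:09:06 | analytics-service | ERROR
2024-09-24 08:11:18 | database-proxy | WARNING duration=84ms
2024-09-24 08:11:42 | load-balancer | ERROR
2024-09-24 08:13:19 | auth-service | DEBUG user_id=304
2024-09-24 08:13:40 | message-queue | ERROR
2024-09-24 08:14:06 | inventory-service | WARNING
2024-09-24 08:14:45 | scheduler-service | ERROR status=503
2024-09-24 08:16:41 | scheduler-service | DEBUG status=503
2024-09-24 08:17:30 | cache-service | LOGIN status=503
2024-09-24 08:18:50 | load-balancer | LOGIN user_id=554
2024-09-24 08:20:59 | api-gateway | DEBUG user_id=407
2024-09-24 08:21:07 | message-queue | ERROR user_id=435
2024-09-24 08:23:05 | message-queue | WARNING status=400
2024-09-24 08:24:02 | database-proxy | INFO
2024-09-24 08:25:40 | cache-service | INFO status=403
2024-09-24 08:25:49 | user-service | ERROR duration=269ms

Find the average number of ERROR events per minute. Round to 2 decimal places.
0.38

To calculate the rate:

1. Count total ERROR events: 10
2. Total time period: 26 minutes
3. Rate = 10 / 26 = 0.38 events per minute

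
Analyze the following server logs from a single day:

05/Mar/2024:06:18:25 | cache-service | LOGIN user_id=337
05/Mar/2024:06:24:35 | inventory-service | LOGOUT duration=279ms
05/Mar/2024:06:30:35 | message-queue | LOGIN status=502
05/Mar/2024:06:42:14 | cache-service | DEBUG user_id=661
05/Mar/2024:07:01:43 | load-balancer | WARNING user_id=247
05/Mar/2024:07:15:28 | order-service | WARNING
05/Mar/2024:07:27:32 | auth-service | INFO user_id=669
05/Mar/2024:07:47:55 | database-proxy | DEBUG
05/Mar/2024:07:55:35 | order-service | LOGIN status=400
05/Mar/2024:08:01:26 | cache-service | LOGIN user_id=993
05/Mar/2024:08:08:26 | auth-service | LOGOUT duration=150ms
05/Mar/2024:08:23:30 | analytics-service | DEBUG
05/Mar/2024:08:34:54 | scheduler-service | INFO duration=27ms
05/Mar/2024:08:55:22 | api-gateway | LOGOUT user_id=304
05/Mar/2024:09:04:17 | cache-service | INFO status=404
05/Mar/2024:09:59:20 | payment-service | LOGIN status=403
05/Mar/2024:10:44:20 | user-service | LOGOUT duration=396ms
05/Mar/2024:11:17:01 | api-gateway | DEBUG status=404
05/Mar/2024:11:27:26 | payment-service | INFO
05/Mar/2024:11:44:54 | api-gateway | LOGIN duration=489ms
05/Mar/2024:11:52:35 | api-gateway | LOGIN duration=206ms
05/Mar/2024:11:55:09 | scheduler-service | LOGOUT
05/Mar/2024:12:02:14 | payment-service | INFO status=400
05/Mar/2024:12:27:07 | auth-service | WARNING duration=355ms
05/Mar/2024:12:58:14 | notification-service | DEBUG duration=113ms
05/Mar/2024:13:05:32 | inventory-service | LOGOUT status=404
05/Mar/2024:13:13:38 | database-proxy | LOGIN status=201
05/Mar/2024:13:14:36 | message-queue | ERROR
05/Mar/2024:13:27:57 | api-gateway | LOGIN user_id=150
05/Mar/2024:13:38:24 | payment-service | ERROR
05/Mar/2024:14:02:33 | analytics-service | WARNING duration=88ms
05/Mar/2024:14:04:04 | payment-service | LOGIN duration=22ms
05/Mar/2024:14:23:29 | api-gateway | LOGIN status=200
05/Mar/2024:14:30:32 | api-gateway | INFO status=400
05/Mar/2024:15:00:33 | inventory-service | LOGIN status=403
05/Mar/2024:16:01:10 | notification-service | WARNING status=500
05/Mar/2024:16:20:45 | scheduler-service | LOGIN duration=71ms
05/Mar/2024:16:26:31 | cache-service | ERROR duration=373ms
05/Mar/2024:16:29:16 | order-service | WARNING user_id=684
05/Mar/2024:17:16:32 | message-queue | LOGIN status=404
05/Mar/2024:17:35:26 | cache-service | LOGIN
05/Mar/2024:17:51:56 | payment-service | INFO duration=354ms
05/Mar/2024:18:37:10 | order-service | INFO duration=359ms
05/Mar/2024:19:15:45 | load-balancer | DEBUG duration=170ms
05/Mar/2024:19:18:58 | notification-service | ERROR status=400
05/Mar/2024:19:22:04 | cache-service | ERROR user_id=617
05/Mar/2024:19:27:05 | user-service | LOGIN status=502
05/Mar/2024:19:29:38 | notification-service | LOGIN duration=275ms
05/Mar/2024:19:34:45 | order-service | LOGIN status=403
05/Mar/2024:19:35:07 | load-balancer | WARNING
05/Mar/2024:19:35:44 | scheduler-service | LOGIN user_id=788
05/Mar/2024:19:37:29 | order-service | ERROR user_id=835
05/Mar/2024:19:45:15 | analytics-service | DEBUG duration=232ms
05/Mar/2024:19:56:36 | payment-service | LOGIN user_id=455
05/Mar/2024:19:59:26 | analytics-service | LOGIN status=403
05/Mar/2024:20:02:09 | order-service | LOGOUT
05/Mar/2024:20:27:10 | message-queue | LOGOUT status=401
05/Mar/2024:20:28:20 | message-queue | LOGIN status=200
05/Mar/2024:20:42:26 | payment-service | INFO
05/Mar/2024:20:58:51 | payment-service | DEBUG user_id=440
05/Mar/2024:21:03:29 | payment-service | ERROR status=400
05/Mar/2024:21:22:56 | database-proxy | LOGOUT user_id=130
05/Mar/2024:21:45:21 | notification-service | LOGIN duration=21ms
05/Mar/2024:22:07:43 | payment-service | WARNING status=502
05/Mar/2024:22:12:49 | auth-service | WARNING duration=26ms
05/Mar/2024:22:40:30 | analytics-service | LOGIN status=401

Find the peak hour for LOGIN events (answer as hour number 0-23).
19

To find the peak hour:

1. Group all LOGIN events by hour
2. Count events in each hour
3. Find hour with maximum count
4. Peak hour: 19 (with 6 events)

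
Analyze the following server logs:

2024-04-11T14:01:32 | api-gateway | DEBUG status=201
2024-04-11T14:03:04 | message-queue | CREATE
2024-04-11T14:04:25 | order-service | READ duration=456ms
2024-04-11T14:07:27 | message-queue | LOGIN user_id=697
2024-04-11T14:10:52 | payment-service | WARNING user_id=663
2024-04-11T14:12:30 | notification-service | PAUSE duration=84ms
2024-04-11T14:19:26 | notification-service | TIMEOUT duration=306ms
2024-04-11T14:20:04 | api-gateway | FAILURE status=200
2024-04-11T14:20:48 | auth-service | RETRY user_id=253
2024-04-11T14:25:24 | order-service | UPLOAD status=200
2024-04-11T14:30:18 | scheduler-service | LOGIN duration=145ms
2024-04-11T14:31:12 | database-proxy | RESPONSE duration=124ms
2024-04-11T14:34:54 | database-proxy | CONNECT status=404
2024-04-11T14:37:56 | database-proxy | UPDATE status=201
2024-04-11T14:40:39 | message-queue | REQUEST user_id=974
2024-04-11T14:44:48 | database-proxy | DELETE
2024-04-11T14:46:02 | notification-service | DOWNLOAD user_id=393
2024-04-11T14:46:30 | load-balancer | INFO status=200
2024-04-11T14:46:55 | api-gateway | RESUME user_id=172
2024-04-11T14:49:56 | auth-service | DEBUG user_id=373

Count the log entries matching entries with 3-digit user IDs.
7

To find matching entries:

1. Pattern to match: entries with 3-digit user IDs
2. Scan each log entry for the pattern
3. Count matches: 7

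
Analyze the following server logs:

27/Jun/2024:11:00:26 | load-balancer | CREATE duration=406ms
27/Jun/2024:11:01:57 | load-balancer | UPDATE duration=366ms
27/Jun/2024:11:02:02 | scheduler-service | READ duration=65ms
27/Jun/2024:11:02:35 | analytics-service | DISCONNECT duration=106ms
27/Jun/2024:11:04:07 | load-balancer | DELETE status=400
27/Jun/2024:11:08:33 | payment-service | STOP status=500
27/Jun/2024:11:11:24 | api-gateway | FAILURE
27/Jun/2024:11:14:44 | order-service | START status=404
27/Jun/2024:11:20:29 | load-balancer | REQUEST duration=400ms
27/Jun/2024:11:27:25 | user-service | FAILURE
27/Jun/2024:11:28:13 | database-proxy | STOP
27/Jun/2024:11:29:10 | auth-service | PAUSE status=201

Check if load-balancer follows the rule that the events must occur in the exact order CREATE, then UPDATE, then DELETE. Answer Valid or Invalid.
Valid

To validate ordering:

1. Required order: CREATE → UPDATE → DELETE
2. Rule: the events must occur in the exact order CREATE, then UPDATE, then DELETE
3. Check actual order of events for load-balancer
4. Result: Valid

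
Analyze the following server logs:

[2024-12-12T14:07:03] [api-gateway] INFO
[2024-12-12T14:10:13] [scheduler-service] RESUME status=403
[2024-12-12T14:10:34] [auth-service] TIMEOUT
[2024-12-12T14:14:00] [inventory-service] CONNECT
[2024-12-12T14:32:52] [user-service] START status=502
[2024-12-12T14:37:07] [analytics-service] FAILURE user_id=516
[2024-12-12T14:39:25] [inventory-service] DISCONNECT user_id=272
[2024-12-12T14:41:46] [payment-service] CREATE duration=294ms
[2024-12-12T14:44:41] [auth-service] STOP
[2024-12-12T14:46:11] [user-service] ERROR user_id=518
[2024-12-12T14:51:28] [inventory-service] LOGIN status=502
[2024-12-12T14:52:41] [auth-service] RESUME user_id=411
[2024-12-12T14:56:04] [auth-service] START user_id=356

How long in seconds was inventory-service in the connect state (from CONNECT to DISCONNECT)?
1525

To calculate state duration:

1. Find CONNECT event for inventory-service: 2024-12-12T14:14:00
2. Find DISCONNECT event for inventory-service: 2024-12-12T14:39:25
3. Calculate duration: 2024-12-12T14:39:25 - 2024-12-12T14:14:00 = 1525 seconds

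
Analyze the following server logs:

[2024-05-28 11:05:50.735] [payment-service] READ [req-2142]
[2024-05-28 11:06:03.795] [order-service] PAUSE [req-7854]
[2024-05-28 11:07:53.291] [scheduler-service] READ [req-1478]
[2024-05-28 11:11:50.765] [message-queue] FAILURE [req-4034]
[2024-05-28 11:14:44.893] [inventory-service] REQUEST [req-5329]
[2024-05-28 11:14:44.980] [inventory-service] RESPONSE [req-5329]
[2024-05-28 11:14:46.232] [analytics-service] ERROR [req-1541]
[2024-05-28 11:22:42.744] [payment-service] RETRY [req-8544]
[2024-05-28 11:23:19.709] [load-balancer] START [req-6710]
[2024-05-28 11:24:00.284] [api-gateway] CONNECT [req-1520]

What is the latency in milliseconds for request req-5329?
87

To calculate latency:

1. Find REQUEST with id req-5329: 2024-05-28 11:14:44.893
2. Find RESPONSE with id req-5329: 2024-05-28 11:14:44.980
3. Latency: 2024-05-28 11:14:44.980 - 2024-05-28 11:14:44.893 = 87ms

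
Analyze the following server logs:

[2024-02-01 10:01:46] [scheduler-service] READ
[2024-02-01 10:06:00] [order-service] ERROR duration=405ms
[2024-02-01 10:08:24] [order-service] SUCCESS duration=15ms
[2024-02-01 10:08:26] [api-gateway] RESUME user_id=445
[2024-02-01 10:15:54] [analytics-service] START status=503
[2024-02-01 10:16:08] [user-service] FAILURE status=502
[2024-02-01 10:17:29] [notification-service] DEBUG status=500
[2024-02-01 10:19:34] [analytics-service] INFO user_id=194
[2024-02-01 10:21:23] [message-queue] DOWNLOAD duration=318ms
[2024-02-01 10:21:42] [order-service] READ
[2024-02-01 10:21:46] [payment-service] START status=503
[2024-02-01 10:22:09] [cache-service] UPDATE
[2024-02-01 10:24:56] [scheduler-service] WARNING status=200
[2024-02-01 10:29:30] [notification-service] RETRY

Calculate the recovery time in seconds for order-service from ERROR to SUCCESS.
144

To calculate recovery time:

1. Find ERROR event for order-service: 2024-02-01 10:06:00
2. Find next SUCCESS event for order-service: 2024-02-01 10:08:24
3. Recovery time: 2024-02-01 10:08:24 - 2024-02-01 10:06:00 = 144 seconds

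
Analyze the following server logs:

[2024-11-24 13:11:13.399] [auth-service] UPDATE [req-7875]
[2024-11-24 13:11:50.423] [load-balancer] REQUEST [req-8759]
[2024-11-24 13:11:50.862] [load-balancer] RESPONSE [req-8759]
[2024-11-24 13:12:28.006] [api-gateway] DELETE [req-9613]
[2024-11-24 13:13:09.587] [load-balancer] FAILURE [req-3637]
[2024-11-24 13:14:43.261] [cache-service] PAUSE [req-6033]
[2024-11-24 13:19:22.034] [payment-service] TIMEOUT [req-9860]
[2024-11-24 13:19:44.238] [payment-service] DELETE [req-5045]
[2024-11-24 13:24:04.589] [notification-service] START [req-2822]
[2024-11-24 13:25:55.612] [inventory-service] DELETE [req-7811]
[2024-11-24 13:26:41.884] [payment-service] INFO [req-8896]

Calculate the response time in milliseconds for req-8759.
439

To calculate latency:

1. Find REQUEST with id req-8759: 2024-11-24 13:11:50.423
2. Find RESPONSE with id req-8759: 2024-11-24 13:11:50.862
3. Latency: 2024-11-24 13:11:50.862 - 2024-11-24 13:11:50.423 = 439ms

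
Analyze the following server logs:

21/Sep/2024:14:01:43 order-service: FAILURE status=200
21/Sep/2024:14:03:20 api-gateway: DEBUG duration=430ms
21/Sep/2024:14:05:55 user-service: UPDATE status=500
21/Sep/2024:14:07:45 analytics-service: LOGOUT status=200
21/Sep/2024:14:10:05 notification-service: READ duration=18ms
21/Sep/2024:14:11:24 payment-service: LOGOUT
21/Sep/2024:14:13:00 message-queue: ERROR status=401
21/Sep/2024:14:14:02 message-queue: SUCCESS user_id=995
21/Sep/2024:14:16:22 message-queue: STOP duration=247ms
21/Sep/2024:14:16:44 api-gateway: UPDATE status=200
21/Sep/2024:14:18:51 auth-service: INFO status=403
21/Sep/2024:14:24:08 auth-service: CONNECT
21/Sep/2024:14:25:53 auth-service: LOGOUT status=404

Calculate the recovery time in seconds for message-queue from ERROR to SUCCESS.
62

To calculate recovery time:

1. Find ERROR event for message-queue: 21/Sep/2024:14:13:00
2. Find next SUCCESS event for message-queue: 21/Sep/2024:14:14:02
3. Recovery time: 21/Sep/2024:14:14:02 - 21/Sep/2024:14:13:00 = 62 seconds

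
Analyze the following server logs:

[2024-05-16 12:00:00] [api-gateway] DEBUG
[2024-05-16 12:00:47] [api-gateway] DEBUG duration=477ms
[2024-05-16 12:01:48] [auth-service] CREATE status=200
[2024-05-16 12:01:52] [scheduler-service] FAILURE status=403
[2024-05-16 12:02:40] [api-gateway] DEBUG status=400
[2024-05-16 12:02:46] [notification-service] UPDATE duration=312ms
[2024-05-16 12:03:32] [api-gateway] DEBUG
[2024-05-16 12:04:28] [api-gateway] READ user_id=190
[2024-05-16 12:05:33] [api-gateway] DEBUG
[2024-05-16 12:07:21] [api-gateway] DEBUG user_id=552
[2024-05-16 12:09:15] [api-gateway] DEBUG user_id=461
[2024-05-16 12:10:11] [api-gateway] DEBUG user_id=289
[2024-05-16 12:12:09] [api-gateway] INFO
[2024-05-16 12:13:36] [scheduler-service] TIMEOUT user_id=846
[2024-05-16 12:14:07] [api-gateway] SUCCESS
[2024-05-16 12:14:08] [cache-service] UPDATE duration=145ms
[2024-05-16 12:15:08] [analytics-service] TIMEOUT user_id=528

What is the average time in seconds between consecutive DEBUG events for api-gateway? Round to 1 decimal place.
87.3

To calculate average interval:

1. Find all DEBUG events for api-gateway in order
2. Calculate time gaps between consecutive events
3. Compute mean of gaps: 611 / 7 = 87.3 seconds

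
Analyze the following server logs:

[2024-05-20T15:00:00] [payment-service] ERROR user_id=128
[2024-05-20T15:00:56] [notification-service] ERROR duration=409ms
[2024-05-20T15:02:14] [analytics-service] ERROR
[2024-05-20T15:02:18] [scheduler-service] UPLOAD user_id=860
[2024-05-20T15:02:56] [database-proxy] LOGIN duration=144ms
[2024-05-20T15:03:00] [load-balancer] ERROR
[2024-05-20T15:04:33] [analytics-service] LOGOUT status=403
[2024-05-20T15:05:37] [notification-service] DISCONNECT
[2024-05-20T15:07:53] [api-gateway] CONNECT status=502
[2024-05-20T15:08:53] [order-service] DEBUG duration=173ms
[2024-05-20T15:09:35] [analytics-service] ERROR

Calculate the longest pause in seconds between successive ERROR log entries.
395

To find the longest gap:

1. Extract all ERROR events in chronological order
2. Calculate time differences between consecutive events
3. Find the maximum difference
4. Longest gap: 395 seconds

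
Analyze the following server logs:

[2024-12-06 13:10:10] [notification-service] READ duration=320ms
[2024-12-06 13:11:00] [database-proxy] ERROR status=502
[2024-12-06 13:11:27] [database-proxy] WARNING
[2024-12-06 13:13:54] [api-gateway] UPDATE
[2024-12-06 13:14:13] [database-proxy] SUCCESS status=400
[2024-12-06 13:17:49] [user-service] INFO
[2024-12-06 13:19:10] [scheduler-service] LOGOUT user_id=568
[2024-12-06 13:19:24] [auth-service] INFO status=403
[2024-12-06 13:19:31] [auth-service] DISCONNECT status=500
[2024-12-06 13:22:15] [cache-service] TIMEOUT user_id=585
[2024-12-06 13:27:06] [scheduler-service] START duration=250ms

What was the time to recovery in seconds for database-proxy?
193

To calculate recovery time:

1. Find ERROR event for database-proxy: 2024-12-06 13:11:00
2. Find next SUCCESS event for database-proxy: 2024-12-06 13:14:13
3. Recovery time: 2024-12-06 13:14:13 - 2024-12-06 13:11:00 = 193 seconds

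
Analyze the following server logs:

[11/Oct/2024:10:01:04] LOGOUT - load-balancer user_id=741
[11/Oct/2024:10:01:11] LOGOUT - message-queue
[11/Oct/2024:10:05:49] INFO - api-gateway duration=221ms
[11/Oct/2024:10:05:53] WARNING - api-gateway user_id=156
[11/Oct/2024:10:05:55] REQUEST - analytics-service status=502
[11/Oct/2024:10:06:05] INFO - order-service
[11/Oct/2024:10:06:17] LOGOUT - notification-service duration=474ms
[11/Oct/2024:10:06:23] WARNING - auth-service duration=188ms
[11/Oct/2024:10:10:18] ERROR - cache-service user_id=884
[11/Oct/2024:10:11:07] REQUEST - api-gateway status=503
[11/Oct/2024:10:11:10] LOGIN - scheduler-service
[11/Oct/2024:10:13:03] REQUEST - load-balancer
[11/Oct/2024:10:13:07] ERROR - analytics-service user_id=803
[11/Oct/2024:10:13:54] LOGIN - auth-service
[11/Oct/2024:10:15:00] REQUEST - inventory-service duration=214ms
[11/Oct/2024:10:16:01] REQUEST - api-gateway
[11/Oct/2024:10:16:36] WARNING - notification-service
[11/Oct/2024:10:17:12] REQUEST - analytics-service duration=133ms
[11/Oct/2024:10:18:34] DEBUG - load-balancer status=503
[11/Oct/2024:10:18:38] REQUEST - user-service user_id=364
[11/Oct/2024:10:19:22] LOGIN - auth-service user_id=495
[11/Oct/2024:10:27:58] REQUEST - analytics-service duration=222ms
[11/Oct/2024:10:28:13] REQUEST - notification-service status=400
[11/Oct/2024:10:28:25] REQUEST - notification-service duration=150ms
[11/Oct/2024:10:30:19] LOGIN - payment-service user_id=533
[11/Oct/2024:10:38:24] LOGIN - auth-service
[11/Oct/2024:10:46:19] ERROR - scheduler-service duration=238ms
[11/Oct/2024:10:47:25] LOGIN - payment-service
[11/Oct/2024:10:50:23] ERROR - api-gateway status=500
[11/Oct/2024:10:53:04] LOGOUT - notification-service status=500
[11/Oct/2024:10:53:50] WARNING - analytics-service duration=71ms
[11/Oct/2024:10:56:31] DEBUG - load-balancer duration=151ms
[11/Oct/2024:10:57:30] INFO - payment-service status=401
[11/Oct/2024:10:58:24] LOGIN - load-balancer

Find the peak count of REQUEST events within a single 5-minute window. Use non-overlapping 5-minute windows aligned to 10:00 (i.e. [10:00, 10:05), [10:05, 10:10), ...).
4

To find the burst window:

1. Divide the log period into non-overlapping 5-minute windows starting at 10:00
2. Count REQUEST events in each window
3. Find the window with maximum count
4. Maximum events in a window: 4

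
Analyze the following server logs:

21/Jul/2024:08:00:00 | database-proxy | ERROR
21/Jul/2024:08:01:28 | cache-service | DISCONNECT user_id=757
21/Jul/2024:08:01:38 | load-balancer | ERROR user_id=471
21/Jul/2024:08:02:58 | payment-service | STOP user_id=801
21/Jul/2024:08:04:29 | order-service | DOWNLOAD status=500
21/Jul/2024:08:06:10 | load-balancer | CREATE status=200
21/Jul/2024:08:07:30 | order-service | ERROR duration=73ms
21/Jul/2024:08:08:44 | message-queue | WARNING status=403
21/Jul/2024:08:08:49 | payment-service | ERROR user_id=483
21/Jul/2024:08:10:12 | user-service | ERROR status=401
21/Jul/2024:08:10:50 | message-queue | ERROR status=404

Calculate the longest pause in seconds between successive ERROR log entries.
352

To find the longest gap:

1. Extract all ERROR events in chronological order
2. Calculate time differences between consecutive events
3. Find the maximum difference
4. Longest gap: 352 seconds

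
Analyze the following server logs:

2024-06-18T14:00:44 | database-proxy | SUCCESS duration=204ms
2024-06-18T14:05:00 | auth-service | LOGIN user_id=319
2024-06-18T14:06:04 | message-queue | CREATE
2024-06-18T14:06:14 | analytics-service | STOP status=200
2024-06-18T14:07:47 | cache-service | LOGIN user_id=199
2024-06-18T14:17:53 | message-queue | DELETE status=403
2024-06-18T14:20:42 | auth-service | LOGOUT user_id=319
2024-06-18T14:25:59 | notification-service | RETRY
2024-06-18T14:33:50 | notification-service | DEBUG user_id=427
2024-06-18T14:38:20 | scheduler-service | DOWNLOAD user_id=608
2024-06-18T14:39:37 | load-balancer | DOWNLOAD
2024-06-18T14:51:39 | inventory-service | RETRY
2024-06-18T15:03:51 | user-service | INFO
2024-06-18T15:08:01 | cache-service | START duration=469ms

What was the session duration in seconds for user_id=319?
942

To calculate session duration:

1. Find LOGIN event for user_id=319: 2024-06-18T14:05:00
2. Find LOGOUT event for user_id=319: 2024-06-18T14:20:42
3. Session duration: 2024-06-18T14:20:42 - 2024-06-18T14:05:00 = 942 seconds (15 minutes)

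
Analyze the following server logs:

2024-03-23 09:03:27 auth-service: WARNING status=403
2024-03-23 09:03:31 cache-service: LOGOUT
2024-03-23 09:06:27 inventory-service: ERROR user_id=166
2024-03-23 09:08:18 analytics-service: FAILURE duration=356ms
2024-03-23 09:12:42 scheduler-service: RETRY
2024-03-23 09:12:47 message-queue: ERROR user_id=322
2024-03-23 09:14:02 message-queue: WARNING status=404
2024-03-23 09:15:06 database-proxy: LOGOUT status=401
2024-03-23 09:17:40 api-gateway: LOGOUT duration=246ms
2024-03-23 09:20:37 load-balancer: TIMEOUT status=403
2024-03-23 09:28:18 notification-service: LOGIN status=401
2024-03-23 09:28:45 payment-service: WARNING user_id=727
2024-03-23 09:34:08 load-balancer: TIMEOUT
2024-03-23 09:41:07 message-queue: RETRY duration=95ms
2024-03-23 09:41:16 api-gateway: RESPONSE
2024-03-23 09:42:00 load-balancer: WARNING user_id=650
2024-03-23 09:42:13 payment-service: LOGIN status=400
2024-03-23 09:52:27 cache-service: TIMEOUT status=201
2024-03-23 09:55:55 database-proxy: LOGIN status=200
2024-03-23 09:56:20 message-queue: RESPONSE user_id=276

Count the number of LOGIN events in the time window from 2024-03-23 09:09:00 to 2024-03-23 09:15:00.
0

To count events in the time window:

1. Window boundaries: 2024-03-23 09:09:00 to 2024-03-23 09:15:00
2. Filter for LOGIN events within this window
3. Count matching events: 0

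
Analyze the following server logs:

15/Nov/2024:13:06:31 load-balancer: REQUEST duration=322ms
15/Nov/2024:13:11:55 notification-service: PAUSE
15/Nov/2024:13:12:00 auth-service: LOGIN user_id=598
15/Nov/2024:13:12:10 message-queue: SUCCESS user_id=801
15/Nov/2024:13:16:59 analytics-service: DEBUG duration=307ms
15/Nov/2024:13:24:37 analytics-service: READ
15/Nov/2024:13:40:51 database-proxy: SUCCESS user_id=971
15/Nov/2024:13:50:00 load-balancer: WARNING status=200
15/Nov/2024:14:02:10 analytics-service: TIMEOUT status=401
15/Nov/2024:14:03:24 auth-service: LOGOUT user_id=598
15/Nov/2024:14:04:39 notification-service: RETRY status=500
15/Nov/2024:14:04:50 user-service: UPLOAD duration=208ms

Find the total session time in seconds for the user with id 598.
3084

To calculate session duration:

1. Find LOGIN event for user_id=598: 15/Nov/2024:13:12:00
2. Find LOGOUT event for user_id=598: 15/Nov/2024:14:03:24
3. Session duration: 15/Nov/2024:14:03:24 - 15/Nov/2024:13:12:00 = 3084 seconds (51 minutes)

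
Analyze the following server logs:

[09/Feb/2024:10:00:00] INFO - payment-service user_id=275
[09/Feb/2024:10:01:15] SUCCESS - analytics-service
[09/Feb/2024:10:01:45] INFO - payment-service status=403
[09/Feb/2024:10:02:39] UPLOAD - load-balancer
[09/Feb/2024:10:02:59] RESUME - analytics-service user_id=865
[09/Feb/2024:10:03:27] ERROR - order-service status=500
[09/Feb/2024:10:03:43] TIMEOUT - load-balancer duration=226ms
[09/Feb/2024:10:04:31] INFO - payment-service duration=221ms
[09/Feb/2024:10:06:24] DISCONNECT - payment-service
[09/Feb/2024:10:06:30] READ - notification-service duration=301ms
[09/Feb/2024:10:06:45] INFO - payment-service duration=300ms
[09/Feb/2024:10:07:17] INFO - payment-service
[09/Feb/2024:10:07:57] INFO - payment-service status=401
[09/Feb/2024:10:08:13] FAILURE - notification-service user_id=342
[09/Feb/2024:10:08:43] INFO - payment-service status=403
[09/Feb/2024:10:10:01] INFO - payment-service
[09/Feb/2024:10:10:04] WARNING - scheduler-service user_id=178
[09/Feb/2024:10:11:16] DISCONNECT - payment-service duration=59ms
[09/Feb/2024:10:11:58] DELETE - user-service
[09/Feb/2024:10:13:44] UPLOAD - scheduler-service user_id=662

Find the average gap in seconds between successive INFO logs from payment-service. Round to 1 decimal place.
85.9

To calculate average interval:

1. Find all INFO events for payment-service in order
2. Calculate time gaps between consecutive events
3. Compute mean of gaps: 601 / 7 = 85.9 seconds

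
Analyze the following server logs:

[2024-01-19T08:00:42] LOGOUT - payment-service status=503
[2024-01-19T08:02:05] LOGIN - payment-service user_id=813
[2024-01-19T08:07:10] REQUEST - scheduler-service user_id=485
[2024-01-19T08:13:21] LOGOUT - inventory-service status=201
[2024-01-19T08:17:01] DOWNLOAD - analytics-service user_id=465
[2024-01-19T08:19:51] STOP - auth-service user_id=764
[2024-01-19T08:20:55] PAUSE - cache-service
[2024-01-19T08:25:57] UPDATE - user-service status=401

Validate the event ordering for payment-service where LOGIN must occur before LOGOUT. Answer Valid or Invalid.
Invalid

To validate ordering:

1. Required order: LOGIN → LOGOUT
2. Rule: LOGIN must occur before LOGOUT
3. Check actual order of events for payment-service
4. Result: Invalid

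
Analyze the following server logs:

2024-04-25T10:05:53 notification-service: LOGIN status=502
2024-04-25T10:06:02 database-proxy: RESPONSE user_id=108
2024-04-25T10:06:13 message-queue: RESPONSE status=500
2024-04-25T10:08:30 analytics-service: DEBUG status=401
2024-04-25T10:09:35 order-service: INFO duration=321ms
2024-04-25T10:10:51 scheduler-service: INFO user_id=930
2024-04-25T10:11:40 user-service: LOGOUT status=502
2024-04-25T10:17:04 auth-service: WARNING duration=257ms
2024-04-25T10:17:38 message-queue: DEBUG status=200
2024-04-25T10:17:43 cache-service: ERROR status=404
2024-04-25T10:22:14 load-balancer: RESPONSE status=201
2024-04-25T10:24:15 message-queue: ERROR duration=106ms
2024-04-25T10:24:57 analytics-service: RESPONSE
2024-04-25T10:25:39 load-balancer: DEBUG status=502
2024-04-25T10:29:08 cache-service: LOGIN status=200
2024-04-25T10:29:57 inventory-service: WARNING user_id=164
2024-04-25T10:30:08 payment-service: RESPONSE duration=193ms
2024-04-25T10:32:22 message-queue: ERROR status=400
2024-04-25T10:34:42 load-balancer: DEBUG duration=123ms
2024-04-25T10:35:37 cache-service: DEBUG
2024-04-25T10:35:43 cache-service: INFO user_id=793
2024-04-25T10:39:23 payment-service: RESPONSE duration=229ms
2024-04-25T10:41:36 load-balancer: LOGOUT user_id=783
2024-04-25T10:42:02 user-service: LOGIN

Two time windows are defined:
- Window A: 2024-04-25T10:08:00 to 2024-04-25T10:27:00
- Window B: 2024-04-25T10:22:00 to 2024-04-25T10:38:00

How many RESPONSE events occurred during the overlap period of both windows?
2

To find overlap events:

1. Window A: 2024-04-25T10:08:00 to 2024-04-25T10:27:00
2. Window B: 2024-04-25T10:22:00 to 2024-04-25T10:38:00
3. Overlap period: 2024-04-25T10:22:00 to 2024-04-25T10:27:00
4. Count RESPONSE events in overlap: 2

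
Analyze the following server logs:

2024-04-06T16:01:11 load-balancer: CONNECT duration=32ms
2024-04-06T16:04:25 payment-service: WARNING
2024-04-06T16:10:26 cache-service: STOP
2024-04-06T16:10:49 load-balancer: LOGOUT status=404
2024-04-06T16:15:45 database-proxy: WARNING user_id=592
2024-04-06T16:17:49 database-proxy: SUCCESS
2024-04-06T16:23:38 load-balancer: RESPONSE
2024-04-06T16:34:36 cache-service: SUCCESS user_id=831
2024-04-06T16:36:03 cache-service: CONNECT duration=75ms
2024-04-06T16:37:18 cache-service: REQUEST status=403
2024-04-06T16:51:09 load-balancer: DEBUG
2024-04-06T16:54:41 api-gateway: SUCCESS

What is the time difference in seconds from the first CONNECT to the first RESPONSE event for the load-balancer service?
1347

To find the time between events:

1. Locate the first CONNECT event for load-balancer: 2024-04-06T16:01:11
2. Locate the first RESPONSE event for load-balancer: 2024-04-06T16:23:38
3. Calculate the difference: 2024-04-06T16:23:38 - 2024-04-06T16:01:11 = 1347 seconds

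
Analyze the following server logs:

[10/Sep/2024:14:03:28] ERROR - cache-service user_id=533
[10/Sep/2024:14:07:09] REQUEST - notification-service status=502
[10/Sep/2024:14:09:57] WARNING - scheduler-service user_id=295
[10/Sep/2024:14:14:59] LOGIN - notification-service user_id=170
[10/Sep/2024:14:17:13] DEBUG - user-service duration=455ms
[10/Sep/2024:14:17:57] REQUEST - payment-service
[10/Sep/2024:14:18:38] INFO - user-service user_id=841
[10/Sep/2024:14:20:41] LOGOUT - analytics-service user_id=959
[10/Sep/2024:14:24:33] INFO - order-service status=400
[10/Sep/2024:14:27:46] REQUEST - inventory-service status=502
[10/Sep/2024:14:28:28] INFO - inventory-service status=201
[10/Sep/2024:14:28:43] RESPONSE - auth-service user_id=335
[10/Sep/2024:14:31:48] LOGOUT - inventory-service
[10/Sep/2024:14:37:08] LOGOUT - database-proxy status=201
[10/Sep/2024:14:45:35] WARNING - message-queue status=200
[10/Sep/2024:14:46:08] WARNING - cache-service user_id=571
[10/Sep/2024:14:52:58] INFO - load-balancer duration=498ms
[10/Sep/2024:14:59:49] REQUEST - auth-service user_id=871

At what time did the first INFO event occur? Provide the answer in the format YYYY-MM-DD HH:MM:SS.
2024-09-10 14:18:38

To find the first event:

1. Filter for all INFO events
2. Sort by timestamp
3. Select the first one
4. Timestamp: 2024-09-10 14:18:38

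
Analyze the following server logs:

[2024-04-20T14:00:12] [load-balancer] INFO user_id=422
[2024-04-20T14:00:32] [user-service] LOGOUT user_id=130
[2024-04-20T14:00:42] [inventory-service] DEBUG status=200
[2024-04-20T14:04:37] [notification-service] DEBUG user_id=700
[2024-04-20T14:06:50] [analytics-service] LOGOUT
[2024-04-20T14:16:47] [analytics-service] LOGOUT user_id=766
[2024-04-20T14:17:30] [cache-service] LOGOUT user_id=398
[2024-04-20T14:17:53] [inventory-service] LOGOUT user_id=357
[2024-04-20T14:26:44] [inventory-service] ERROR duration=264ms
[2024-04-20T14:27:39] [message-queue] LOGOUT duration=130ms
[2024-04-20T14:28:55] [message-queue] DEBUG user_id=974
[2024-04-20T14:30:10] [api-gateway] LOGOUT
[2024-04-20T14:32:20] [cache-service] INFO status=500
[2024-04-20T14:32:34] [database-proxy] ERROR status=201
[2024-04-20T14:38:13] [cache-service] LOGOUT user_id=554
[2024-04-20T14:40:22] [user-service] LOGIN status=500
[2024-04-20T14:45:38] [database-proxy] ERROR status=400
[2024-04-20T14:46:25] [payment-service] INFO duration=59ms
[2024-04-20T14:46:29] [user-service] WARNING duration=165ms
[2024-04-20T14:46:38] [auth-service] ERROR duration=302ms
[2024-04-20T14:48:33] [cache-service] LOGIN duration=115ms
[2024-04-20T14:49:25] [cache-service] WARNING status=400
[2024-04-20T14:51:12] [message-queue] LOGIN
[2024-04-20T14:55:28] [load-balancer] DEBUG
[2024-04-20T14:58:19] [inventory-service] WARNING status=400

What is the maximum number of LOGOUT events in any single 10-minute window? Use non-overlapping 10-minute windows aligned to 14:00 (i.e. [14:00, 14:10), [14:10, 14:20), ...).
3

To find the burst window:

1. Divide the log period into non-overlapping 10-minute windows starting at 14:00
2. Count LOGOUT events in each window
3. Find the window with maximum count
4. Maximum events in a window: 3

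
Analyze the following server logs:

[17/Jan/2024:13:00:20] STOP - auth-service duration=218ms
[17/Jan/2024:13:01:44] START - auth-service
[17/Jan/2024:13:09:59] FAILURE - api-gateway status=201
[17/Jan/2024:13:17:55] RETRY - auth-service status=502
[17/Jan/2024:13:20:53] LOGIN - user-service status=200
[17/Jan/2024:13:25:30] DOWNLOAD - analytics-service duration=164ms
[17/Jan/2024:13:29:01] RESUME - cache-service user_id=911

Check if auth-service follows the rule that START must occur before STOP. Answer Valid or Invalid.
Invalid

To validate ordering:

1. Required order: START → STOP
2. Rule: START must occur before STOP
3. Check actual order of events for auth-service
4. Result: Invalid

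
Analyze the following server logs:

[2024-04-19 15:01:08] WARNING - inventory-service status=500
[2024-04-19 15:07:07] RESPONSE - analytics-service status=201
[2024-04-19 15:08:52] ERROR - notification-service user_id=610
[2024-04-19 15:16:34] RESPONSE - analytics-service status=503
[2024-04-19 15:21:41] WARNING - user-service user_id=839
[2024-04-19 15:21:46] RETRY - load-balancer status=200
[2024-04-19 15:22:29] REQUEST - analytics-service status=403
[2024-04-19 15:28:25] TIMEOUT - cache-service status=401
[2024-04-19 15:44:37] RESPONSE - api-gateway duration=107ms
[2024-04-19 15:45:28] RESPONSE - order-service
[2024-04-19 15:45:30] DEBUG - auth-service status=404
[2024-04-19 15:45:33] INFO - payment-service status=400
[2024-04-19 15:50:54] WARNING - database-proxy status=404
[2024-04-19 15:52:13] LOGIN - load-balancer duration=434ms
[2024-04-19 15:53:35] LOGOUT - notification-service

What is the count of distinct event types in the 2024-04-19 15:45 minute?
3

To count unique event types:

1. Filter events in the minute starting at 2024-04-19 15:45
2. Extract event types from matching entries
3. Count unique types: 3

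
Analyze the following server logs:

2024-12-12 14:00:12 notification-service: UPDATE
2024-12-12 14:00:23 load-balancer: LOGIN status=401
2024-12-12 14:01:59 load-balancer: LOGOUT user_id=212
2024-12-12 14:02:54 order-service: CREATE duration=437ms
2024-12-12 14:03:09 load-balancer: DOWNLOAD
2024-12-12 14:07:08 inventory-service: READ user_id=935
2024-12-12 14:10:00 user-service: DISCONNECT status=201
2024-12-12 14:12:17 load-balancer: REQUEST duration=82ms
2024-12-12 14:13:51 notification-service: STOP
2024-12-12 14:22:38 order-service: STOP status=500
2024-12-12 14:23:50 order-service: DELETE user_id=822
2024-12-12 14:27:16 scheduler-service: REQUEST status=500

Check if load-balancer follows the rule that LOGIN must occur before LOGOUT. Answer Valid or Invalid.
Valid

To validate ordering:

1. Required order: LOGIN → LOGOUT
2. Rule: LOGIN must occur before LOGOUT
3. Check actual order of events for load-balancer
4. Result: Valid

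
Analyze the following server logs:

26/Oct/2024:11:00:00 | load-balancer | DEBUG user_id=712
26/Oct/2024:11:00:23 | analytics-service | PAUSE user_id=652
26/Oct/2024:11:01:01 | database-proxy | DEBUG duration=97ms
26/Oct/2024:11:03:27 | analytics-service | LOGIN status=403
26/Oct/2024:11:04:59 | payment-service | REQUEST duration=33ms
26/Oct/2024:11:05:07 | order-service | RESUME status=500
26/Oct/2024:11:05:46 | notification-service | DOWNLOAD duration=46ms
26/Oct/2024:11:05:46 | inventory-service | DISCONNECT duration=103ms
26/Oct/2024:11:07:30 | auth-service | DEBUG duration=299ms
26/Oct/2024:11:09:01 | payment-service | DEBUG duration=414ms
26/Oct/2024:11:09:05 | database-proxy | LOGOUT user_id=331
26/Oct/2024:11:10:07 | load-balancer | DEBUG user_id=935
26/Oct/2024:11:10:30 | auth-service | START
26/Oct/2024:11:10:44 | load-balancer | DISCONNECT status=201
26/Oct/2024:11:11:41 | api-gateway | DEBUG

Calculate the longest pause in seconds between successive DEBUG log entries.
389

To find the longest gap:

1. Extract all DEBUG events in chronological order
2. Calculate time differences between consecutive events
3. Find the maximum difference
4. Longest gap: 389 seconds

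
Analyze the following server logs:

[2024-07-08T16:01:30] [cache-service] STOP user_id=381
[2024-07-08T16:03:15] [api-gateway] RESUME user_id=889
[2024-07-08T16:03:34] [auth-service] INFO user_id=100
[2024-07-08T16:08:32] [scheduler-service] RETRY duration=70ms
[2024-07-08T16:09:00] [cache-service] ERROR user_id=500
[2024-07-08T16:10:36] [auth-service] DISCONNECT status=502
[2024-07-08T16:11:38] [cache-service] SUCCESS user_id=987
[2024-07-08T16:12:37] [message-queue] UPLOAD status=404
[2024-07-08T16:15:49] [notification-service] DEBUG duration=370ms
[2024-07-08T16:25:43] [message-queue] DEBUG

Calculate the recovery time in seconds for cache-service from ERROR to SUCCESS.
158

To calculate recovery time:

1. Find ERROR event for cache-service: 2024-07-08T16:09:00
2. Find next SUCCESS event for cache-service: 2024-07-08T16:11:38
3. Recovery time: 2024-07-08T16:11:38 - 2024-07-08T16:09:00 = 158 seconds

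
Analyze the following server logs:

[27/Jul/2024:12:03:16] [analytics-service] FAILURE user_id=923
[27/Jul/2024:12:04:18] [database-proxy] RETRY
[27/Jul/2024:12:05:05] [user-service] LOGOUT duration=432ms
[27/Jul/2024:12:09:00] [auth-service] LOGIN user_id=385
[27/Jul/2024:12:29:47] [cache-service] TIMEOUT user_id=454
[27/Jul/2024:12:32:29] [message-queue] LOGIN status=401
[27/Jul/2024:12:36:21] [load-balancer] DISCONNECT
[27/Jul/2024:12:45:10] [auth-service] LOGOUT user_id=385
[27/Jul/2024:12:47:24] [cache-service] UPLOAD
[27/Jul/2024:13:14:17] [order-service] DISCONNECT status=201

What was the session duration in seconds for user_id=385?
2170

To calculate session duration:

1. Find LOGIN event for user_id=385: 27/Jul/2024:12:09:00
2. Find LOGOUT event for user_id=385: 27/Jul/2024:12:45:10
3. Session duration: 27/Jul/2024:12:45:10 - 27/Jul/2024:12:09:00 = 2170 seconds (36 minutes)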